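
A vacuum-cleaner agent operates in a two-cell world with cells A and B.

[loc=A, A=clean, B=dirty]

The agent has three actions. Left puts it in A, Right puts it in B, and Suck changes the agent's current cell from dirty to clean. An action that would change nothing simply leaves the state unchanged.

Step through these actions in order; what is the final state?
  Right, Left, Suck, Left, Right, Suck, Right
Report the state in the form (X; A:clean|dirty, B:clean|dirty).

(B; A:clean, B:clean)

step 1/7 (Right): (B; A:clean, B:dirty)
step 2/7 (Left): (A; A:clean, B:dirty)
step 3/7 (Suck): (A; A:clean, B:dirty)
step 4/7 (Left): (A; A:clean, B:dirty)
step 5/7 (Right): (B; A:clean, B:dirty)
step 6/7 (Suck): (B; A:clean, B:clean)
step 7/7 (Right): (B; A:clean, B:clean)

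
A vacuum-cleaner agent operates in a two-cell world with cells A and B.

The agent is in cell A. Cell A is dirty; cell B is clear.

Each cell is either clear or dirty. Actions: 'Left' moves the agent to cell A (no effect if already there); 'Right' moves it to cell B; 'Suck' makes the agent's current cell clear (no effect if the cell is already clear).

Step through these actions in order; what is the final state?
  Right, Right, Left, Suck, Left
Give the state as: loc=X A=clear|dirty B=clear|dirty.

loc=A A=clear B=clear

1) do Right; now loc=B A=dirty B=clear
2) do Right; now loc=B A=dirty B=clear
3) do Left; now loc=A A=dirty B=clear
4) do Suck; now loc=A A=clear B=clear
5) do Left; now loc=A A=clear B=clear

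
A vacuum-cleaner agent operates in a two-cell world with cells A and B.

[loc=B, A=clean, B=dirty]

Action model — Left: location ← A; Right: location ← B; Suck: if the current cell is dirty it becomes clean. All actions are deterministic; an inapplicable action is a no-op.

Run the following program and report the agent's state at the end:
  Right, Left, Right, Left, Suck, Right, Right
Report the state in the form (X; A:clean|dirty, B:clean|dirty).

(B; A:clean, B:dirty)

step 1/7 (Right): (B; A:clean, B:dirty)
step 2/7 (Left): (A; A:clean, B:dirty)
step 3/7 (Right): (B; A:clean, B:dirty)
step 4/7 (Left): (A; A:clean, B:dirty)
step 5/7 (Suck): (A; A:clean, B:dirty)
step 6/7 (Right): (B; A:clean, B:dirty)
step 7/7 (Right): (B; A:clean, B:dirty)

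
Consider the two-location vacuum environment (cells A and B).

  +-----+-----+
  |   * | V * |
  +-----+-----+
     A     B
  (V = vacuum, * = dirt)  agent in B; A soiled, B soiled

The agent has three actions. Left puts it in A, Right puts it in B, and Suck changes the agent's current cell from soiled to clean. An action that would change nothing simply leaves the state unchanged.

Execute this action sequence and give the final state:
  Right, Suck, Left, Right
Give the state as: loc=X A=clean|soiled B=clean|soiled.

Right (#1): loc=B A=soiled B=soiled
Suck (#2): loc=B A=soiled B=clean
Left (#3): loc=A A=soiled B=clean
Right (#4): loc=B A=soiled B=clean

loc=B A=soiled B=clean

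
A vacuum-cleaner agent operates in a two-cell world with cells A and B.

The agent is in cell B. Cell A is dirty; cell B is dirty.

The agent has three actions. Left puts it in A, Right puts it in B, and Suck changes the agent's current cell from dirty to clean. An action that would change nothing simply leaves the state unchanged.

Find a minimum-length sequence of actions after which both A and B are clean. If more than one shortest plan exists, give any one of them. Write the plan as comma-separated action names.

1) do Suck; now loc=B A=dirty B=clean
2) do Left; now loc=A A=dirty B=clean
3) do Suck; now loc=A A=clean B=clean
min 3: Suck B + move + Suck A

Suck, Left, Suck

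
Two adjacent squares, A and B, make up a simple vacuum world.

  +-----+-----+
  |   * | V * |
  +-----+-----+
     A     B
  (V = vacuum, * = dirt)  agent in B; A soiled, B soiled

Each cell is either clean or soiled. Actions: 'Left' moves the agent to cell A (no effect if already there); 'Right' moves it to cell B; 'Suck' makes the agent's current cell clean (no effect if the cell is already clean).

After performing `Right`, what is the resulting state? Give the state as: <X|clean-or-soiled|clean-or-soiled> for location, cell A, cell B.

<B|soiled|soiled>

start: <B|soiled|soiled>
[1] after Right: <B|soiled|soiled>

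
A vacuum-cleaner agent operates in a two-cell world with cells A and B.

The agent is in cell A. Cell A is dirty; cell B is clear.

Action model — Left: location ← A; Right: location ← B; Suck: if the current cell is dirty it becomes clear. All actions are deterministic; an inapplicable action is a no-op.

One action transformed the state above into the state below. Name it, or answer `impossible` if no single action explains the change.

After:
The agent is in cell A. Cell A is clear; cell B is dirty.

try  Left: <A|dirty|clear>
try Right: <B|dirty|clear>
try  Suck: <A|clear|clear>
no single action produces the after-state

impossible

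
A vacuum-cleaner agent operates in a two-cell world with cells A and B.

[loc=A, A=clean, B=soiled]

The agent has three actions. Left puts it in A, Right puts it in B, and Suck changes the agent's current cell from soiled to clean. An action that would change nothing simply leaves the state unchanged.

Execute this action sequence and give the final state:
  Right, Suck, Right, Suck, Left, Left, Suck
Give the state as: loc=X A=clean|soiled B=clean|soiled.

[1] after Right: loc=B A=clean B=soiled
[2] after Suck: loc=B A=clean B=clean
[3] after Right: loc=B A=clean B=clean
[4] after Suck: loc=B A=clean B=clean
[5] after Left: loc=A A=clean B=clean
[6] after Left: loc=A A=clean B=clean
[7] after Suck: loc=A A=clean B=clean

loc=A A=clean B=clean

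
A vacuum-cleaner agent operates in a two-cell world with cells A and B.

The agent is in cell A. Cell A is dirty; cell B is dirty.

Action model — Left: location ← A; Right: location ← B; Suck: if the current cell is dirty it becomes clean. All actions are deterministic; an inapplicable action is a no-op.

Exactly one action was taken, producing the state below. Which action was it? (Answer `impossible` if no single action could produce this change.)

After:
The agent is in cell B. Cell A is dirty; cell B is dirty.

Right

try  Left: (A; A:dirty, B:dirty)
try Right: (B; A:dirty, B:dirty)  ← match
try  Suck: (A; A:clean, B:dirty)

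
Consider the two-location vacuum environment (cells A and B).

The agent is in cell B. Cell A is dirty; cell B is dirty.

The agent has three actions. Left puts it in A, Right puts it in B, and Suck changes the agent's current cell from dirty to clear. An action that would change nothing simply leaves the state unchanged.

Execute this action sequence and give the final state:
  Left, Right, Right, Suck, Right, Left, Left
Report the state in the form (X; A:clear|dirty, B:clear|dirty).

t=1 Left ⇒ (A; A:dirty, B:dirty)
t=2 Right ⇒ (B; A:dirty, B:dirty)
t=3 Right ⇒ (B; A:dirty, B:dirty)
t=4 Suck ⇒ (B; A:dirty, B:clear)
t=5 Right ⇒ (B; A:dirty, B:clear)
t=6 Left ⇒ (A; A:dirty, B:clear)
t=7 Left ⇒ (A; A:dirty, B:clear)

(A; A:dirty, B:clear)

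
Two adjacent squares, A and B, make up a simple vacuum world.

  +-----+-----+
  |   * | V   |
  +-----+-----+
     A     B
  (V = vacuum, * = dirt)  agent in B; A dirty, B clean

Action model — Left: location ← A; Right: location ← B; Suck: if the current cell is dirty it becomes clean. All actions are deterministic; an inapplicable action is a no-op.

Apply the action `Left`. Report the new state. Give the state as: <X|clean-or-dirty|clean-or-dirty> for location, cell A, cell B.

start: <B|dirty|clean>
t=1 Left ⇒ <A|dirty|clean>

<A|dirty|clean>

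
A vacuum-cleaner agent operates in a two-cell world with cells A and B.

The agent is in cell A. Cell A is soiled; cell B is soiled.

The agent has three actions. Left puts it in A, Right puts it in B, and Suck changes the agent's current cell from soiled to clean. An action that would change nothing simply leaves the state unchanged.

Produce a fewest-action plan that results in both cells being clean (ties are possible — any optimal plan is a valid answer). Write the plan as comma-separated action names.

Suck, Right, Suck

1) do Suck; now loc=A A=clean B=soiled
2) do Right; now loc=B A=clean B=soiled
3) do Suck; now loc=B A=clean B=clean
min 3: Suck A + move + Suck B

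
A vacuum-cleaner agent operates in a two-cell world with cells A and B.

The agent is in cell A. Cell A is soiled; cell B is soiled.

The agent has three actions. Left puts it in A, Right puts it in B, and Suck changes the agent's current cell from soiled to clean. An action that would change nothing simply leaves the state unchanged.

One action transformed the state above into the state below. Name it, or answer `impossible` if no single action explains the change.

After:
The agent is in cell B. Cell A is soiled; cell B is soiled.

Right

try  Left: in A — A soiled, B soiled
try Right: in B — A soiled, B soiled  ← match
try  Suck: in A — A clean, B soiled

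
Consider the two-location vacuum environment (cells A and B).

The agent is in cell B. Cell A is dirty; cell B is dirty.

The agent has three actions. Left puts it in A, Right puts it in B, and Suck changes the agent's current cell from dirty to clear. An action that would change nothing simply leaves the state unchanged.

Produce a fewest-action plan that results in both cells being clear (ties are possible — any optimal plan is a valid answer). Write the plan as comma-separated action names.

1. Suck → (B; A:dirty, B:clear)
2. Left → (A; A:dirty, B:clear)
3. Suck → (A; A:clear, B:clear)
min 3: Suck B + move + Suck A

Suck, Left, Suck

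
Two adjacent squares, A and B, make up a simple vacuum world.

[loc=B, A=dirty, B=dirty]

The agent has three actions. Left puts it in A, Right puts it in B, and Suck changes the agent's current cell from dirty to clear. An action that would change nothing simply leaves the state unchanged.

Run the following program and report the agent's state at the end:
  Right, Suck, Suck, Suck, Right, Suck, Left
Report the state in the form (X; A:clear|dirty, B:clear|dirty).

t=1 Right ⇒ (B; A:dirty, B:dirty)
t=2 Suck ⇒ (B; A:dirty, B:clear)
t=3 Suck ⇒ (B; A:dirty, B:clear)
t=4 Suck ⇒ (B; A:dirty, B:clear)
t=5 Right ⇒ (B; A:dirty, B:clear)
t=6 Suck ⇒ (B; A:dirty, B:clear)
t=7 Left ⇒ (A; A:dirty, B:clear)

(A; A:dirty, B:clear)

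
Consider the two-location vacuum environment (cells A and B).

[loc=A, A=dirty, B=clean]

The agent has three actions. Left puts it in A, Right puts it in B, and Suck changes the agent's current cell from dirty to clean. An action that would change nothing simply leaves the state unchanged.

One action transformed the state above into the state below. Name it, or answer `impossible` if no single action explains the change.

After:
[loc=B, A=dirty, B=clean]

try  Left: in A — A dirty, B clean
try Right: in B — A dirty, B clean  ← match
try  Suck: in A — A clean, B clean

Right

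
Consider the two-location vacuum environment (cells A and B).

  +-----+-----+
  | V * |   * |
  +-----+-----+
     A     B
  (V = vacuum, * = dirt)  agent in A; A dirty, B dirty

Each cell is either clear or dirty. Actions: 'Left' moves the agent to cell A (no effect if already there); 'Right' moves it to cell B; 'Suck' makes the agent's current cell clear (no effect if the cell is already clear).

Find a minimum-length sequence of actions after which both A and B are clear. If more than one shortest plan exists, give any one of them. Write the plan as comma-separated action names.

Suck, Right, Suck

Suck (#1): loc=A A=clear B=dirty
Right (#2): loc=B A=clear B=dirty
Suck (#3): loc=B A=clear B=clear
min 3: Suck A + move + Suck B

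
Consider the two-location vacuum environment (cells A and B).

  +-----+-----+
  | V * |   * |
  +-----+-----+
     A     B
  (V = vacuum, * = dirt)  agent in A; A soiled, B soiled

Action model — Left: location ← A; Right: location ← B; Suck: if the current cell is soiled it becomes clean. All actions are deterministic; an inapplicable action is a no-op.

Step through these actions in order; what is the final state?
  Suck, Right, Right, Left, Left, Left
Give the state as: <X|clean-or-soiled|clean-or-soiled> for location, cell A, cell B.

t=1 Suck ⇒ <A|clean|soiled>
t=2 Right ⇒ <B|clean|soiled>
t=3 Right ⇒ <B|clean|soiled>
t=4 Left ⇒ <A|clean|soiled>
t=5 Left ⇒ <A|clean|soiled>
t=6 Left ⇒ <A|clean|soiled>

<A|clean|soiled>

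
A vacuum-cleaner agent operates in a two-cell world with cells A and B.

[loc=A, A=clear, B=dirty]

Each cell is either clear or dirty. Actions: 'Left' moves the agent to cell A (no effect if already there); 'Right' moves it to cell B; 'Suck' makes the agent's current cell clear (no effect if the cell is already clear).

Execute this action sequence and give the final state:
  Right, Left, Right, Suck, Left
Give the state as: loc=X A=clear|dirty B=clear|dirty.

Right (#1): loc=B A=clear B=dirty
Left (#2): loc=A A=clear B=dirty
Right (#3): loc=B A=clear B=dirty
Suck (#4): loc=B A=clear B=clear
Left (#5): loc=A A=clear B=clear

loc=A A=clear B=clear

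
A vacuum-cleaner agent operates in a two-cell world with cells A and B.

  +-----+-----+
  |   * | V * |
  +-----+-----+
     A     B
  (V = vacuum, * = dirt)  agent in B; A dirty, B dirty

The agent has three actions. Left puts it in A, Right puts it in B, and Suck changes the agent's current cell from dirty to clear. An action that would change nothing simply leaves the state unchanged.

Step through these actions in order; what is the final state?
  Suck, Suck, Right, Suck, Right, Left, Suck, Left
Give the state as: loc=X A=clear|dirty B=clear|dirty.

1) do Suck; now loc=B A=dirty B=clear
2) do Suck; now loc=B A=dirty B=clear
3) do Right; now loc=B A=dirty B=clear
4) do Suck; now loc=B A=dirty B=clear
5) do Right; now loc=B A=dirty B=clear
6) do Left; now loc=A A=dirty B=clear
7) do Suck; now loc=A A=clear B=clear
8) do Left; now loc=A A=clear B=clear

loc=A A=clear B=clear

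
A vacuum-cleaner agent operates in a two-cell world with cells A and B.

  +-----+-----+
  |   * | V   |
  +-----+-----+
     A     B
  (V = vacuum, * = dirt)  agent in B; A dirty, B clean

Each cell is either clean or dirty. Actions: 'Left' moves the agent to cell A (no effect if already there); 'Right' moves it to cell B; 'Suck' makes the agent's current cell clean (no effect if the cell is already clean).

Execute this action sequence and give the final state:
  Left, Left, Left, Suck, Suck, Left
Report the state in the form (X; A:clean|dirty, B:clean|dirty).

(A; A:clean, B:clean)

t=1 Left ⇒ (A; A:dirty, B:clean)
t=2 Left ⇒ (A; A:dirty, B:clean)
t=3 Left ⇒ (A; A:dirty, B:clean)
t=4 Suck ⇒ (A; A:clean, B:clean)
t=5 Suck ⇒ (A; A:clean, B:clean)
t=6 Left ⇒ (A; A:clean, B:clean)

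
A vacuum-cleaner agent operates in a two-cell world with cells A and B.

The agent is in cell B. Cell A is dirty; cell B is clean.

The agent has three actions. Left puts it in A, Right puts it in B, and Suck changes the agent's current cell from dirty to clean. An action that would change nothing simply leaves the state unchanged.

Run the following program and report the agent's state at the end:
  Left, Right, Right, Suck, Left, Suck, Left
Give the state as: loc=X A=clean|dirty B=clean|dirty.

t=1 Left ⇒ loc=A A=dirty B=clean
t=2 Right ⇒ loc=B A=dirty B=clean
t=3 Right ⇒ loc=B A=dirty B=clean
t=4 Suck ⇒ loc=B A=dirty B=clean
t=5 Left ⇒ loc=A A=dirty B=clean
t=6 Suck ⇒ loc=A A=clean B=clean
t=7 Left ⇒ loc=A A=clean B=clean

loc=A A=clean B=clean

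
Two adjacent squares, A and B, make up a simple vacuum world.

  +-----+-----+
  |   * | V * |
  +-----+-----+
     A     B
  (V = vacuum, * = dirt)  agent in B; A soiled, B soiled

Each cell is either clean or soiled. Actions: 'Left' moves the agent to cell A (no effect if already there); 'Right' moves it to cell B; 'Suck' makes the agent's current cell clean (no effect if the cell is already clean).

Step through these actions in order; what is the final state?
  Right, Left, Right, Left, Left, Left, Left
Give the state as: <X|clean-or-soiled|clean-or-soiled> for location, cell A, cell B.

<A|soiled|soiled>

t=1 Right ⇒ <B|soiled|soiled>
t=2 Left ⇒ <A|soiled|soiled>
t=3 Right ⇒ <B|soiled|soiled>
t=4 Left ⇒ <A|soiled|soiled>
t=5 Left ⇒ <A|soiled|soiled>
t=6 Left ⇒ <A|soiled|soiled>
t=7 Left ⇒ <A|soiled|soiled>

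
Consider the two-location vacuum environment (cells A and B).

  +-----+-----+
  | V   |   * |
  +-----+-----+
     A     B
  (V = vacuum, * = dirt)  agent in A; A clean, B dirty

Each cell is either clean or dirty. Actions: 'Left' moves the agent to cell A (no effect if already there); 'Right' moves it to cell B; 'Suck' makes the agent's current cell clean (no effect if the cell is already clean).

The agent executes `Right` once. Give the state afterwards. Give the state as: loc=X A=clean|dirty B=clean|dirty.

start: loc=A A=clean B=dirty
1. Right → loc=B A=clean B=dirty

loc=B A=clean B=dirty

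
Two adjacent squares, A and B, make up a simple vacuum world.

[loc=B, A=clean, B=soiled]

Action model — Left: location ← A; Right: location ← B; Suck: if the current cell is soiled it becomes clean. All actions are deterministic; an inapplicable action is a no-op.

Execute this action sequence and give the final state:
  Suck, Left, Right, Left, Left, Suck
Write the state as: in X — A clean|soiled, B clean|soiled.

in A — A clean, B clean

1. Suck → in B — A clean, B clean
2. Left → in A — A clean, B clean
3. Right → in B — A clean, B clean
4. Left → in A — A clean, B clean
5. Left → in A — A clean, B clean
6. Suck → in A — A clean, B clean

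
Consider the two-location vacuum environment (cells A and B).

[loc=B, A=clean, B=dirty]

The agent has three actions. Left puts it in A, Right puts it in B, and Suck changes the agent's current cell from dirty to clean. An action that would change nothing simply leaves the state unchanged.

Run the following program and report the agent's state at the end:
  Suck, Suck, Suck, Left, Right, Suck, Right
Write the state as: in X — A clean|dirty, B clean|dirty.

[1] after Suck: in B — A clean, B clean
[2] after Suck: in B — A clean, B clean
[3] after Suck: in B — A clean, B clean
[4] after Left: in A — A clean, B clean
[5] after Right: in B — A clean, B clean
[6] after Suck: in B — A clean, B clean
[7] after Right: in B — A clean, B clean

in B — A clean, B clean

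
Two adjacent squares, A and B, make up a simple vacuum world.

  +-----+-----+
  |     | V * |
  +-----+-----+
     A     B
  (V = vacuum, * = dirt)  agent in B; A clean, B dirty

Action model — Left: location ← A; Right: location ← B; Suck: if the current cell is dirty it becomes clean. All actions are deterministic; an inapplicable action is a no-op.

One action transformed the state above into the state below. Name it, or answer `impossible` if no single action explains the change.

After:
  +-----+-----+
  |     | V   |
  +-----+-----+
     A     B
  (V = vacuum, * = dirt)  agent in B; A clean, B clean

try  Left: <A|clean|dirty>
try Right: <B|clean|dirty>
try  Suck: <B|clean|clean>  ← match

Suck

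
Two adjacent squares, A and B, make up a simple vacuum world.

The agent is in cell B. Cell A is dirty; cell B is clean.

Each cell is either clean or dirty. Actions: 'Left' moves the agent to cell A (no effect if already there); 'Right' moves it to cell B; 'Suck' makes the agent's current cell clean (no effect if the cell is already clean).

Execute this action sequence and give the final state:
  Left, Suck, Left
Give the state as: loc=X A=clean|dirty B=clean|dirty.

step 1/3 (Left): loc=A A=dirty B=clean
step 2/3 (Suck): loc=A A=clean B=clean
step 3/3 (Left): loc=A A=clean B=clean

loc=A A=clean B=clean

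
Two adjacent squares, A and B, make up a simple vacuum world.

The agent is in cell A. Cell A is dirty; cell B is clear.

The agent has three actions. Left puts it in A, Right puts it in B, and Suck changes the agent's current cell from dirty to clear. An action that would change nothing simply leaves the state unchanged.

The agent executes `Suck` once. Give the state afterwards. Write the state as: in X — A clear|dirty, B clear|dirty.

start: in A — A dirty, B clear
Suck (#1): in A — A clear, B clear

in A — A clear, B clear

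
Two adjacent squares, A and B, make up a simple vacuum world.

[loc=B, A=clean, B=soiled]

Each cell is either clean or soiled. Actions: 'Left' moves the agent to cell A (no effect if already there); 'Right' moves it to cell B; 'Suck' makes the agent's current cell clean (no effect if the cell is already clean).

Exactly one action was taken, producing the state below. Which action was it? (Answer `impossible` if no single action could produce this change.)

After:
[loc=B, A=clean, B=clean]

Suck

try  Left: <A|clean|soiled>
try Right: <B|clean|soiled>
try  Suck: <B|clean|clean>  ← match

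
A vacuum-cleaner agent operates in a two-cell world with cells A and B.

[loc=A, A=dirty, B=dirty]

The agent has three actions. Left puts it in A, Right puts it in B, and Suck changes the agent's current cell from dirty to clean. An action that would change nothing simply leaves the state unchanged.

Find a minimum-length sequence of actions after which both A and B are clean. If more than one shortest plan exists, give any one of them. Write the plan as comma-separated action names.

Suck, Right, Suck

step 1/3 (Suck): loc=A A=clean B=dirty
step 2/3 (Right): loc=B A=clean B=dirty
step 3/3 (Suck): loc=B A=clean B=clean
min 3: Suck A + move + Suck B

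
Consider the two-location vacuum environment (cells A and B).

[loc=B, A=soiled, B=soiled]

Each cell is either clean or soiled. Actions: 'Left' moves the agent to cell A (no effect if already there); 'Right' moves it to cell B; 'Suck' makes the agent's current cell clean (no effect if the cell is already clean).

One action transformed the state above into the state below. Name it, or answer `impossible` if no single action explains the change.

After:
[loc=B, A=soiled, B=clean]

try  Left: in A — A soiled, B soiled
try Right: in B — A soiled, B soiled
try  Suck: in B — A soiled, B clean  ← match

Suck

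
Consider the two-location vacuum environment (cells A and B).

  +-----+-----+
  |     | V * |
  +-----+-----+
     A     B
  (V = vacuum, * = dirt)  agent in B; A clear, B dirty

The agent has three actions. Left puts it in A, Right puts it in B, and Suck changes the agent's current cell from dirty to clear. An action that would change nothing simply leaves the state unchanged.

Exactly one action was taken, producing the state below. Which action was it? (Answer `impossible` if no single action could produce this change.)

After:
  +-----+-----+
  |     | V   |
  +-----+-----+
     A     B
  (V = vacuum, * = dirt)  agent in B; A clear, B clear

Suck

try  Left: <A|clear|dirty>
try Right: <B|clear|dirty>
try  Suck: <B|clear|clear>  ← match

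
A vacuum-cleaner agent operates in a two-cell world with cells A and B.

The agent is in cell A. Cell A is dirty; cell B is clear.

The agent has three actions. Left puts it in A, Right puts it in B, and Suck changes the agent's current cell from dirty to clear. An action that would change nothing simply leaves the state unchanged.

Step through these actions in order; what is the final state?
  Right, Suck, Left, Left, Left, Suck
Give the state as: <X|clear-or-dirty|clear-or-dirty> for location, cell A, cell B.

<A|clear|clear>

1) do Right; now <B|dirty|clear>
2) do Suck; now <B|dirty|clear>
3) do Left; now <A|dirty|clear>
4) do Left; now <A|dirty|clear>
5) do Left; now <A|dirty|clear>
6) do Suck; now <A|clear|clear>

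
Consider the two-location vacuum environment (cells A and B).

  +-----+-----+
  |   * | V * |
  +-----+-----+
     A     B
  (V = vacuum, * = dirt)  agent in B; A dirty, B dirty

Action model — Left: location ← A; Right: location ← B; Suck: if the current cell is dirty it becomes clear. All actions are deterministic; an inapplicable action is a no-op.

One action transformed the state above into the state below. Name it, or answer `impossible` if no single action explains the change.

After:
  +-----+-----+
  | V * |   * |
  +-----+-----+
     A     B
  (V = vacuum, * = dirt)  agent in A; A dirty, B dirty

Left

try  Left: loc=A A=dirty B=dirty  ← match
try Right: loc=B A=dirty B=dirty
try  Suck: loc=B A=dirty B=clear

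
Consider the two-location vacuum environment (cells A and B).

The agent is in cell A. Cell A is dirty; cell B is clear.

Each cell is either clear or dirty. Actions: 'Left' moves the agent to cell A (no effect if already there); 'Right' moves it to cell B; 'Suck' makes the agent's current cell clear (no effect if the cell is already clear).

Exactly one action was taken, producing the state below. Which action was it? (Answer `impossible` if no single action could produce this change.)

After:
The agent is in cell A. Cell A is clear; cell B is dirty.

impossible

try  Left: loc=A A=dirty B=clear
try Right: loc=B A=dirty B=clear
try  Suck: loc=A A=clear B=clear
no single action produces the after-state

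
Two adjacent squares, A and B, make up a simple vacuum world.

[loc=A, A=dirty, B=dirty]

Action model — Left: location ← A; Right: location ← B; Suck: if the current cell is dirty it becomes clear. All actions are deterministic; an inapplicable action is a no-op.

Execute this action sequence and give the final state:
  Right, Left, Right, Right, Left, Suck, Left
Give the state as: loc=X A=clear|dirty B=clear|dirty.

step 1/7 (Right): loc=B A=dirty B=dirty
step 2/7 (Left): loc=A A=dirty B=dirty
step 3/7 (Right): loc=B A=dirty B=dirty
step 4/7 (Right): loc=B A=dirty B=dirty
step 5/7 (Left): loc=A A=dirty B=dirty
step 6/7 (Suck): loc=A A=clear B=dirty
step 7/7 (Left): loc=A A=clear B=dirty

loc=A A=clear B=dirty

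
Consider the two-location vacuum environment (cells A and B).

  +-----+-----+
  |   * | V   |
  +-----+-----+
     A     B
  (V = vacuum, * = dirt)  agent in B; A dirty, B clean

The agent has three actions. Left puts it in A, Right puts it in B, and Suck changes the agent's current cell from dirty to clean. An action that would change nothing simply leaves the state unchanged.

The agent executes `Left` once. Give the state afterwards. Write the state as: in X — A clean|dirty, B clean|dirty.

in A — A dirty, B clean

start: in B — A dirty, B clean
step 1/1 (Left): in A — A dirty, B clean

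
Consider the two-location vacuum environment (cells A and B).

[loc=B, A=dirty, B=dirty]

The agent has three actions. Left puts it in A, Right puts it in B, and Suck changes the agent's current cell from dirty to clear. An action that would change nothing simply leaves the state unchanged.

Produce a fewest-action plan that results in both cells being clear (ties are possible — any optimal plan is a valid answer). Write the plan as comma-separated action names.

Suck (#1): in B — A dirty, B clear
Left (#2): in A — A dirty, B clear
Suck (#3): in A — A clear, B clear
min 3: Suck B + move + Suck A

Suck, Left, Suck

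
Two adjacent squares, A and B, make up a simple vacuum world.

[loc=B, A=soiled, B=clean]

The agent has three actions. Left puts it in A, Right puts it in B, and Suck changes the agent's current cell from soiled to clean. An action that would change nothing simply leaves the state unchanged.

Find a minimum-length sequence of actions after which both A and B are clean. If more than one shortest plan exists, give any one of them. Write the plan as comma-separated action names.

1) do Left; now (A; A:soiled, B:clean)
2) do Suck; now (A; A:clean, B:clean)
min 2: go A then Suck

Left, Suck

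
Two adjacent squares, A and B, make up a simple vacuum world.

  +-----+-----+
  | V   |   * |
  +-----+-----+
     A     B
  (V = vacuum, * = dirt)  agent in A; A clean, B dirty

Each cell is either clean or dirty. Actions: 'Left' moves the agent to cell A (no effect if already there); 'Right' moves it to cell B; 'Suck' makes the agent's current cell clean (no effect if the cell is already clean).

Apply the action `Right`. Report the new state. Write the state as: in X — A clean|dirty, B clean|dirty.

start: in A — A clean, B dirty
1. Right → in B — A clean, B dirty

in B — A clean, B dirty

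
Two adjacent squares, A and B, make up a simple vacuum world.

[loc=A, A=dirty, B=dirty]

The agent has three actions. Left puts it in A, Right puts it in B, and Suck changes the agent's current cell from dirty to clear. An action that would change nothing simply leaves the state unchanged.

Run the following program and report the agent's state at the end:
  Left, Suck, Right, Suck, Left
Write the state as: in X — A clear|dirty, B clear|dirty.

step 1/5 (Left): in A — A dirty, B dirty
step 2/5 (Suck): in A — A clear, B dirty
step 3/5 (Right): in B — A clear, B dirty
step 4/5 (Suck): in B — A clear, B clear
step 5/5 (Left): in A — A clear, B clear

in A — A clear, B clear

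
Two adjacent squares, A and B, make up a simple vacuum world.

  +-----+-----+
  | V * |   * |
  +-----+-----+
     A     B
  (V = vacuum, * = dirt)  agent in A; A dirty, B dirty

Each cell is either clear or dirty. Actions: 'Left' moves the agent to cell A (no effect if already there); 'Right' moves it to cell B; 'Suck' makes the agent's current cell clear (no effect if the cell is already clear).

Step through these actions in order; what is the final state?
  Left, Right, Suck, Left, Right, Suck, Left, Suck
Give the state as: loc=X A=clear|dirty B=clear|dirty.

loc=A A=clear B=clear

1. Left → loc=A A=dirty B=dirty
2. Right → loc=B A=dirty B=dirty
3. Suck → loc=B A=dirty B=clear
4. Left → loc=A A=dirty B=clear
5. Right → loc=B A=dirty B=clear
6. Suck → loc=B A=dirty B=clear
7. Left → loc=A A=dirty B=clear
8. Suck → loc=A A=clear B=clear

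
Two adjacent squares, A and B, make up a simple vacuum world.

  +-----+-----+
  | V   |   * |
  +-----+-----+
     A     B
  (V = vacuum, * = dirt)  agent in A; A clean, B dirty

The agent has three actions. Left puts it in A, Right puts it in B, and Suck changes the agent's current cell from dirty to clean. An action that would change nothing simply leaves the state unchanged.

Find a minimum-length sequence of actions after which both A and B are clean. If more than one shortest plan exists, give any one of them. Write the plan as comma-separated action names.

Right, Suck

1) do Right; now <B|clean|dirty>
2) do Suck; now <B|clean|clean>
min 2: go B then Suck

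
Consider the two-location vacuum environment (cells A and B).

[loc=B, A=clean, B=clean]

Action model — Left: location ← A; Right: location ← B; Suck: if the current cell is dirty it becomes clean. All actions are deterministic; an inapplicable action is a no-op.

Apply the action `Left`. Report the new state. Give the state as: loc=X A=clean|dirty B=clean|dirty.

loc=A A=clean B=clean

start: loc=B A=clean B=clean
1. Left → loc=A A=clean B=clean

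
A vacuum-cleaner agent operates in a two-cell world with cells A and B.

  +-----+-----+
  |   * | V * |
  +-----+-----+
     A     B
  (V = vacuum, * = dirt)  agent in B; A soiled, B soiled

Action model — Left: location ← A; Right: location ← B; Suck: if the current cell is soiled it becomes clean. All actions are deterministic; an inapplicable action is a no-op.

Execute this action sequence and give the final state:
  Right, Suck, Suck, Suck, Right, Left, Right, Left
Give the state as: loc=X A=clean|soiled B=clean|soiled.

Right (#1): loc=B A=soiled B=soiled
Suck (#2): loc=B A=soiled B=clean
Suck (#3): loc=B A=soiled B=clean
Suck (#4): loc=B A=soiled B=clean
Right (#5): loc=B A=soiled B=clean
Left (#6): loc=A A=soiled B=clean
Right (#7): loc=B A=soiled B=clean
Left (#8): loc=A A=soiled B=clean

loc=A A=soiled B=clean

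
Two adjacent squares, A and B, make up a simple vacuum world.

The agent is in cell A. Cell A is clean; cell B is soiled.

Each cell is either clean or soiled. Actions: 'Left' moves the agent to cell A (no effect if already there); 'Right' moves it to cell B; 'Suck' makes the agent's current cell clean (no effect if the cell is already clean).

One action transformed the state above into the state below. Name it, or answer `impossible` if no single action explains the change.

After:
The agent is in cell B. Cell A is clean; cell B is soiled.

try  Left: in A — A clean, B soiled
try Right: in B — A clean, B soiled  ← match
try  Suck: in A — A clean, B soiled

Right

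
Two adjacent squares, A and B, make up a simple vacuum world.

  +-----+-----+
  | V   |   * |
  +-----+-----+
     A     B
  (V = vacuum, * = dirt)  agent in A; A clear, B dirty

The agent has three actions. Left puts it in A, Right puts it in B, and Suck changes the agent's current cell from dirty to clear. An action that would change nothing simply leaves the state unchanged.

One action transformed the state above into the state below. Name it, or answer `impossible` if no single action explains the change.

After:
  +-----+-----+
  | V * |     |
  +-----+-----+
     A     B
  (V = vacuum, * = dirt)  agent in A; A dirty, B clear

try  Left: in A — A clear, B dirty
try Right: in B — A clear, B dirty
try  Suck: in A — A clear, B dirty
no single action produces the after-state

impossible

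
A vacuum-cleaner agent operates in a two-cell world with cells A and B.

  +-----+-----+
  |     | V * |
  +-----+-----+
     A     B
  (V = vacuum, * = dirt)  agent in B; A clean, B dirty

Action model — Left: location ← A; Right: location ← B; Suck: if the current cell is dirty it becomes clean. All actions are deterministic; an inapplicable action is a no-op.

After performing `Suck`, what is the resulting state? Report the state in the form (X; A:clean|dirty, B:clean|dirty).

start: (B; A:clean, B:dirty)
Suck (#1): (B; A:clean, B:clean)

(B; A:clean, B:clean)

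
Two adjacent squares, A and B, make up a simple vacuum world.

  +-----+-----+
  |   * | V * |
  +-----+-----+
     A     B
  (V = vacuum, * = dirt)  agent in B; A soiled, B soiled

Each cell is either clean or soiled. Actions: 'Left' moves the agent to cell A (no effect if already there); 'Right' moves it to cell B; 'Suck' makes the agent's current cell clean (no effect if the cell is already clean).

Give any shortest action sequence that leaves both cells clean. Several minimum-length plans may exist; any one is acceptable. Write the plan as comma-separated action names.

Suck, Left, Suck

1. Suck → <B|soiled|clean>
2. Left → <A|soiled|clean>
3. Suck → <A|clean|clean>
min 3: Suck B + move + Suck A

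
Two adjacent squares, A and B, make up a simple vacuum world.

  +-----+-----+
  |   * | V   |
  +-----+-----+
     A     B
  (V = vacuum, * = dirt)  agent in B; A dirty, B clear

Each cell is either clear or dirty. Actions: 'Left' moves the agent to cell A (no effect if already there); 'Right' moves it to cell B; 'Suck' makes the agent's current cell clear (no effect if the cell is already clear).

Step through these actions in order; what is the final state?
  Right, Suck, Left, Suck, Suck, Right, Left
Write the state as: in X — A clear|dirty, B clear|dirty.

in A — A clear, B clear

t=1 Right ⇒ in B — A dirty, B clear
t=2 Suck ⇒ in B — A dirty, B clear
t=3 Left ⇒ in A — A dirty, B clear
t=4 Suck ⇒ in A — A clear, B clear
t=5 Suck ⇒ in A — A clear, B clear
t=6 Right ⇒ in B — A clear, B clear
t=7 Left ⇒ in A — A clear, B clear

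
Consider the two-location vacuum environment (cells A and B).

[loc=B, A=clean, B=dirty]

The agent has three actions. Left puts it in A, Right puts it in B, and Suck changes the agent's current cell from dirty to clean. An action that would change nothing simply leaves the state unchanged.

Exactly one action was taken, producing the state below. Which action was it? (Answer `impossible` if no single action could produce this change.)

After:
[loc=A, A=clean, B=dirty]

try  Left: loc=A A=clean B=dirty  ← match
try Right: loc=B A=clean B=dirty
try  Suck: loc=B A=clean B=clean

Left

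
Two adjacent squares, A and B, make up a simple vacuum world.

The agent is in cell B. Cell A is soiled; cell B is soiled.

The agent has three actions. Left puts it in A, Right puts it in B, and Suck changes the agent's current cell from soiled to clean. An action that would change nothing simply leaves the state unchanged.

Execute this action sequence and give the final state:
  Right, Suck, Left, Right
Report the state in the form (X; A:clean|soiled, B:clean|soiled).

Right (#1): (B; A:soiled, B:soiled)
Suck (#2): (B; A:soiled, B:clean)
Left (#3): (A; A:soiled, B:clean)
Right (#4): (B; A:soiled, B:clean)

(B; A:soiled, B:clean)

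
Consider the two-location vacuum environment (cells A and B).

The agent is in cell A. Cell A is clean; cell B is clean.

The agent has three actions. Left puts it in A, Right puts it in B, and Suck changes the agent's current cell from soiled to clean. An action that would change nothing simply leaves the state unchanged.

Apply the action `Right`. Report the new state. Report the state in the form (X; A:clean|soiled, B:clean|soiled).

start: (A; A:clean, B:clean)
Right (#1): (B; A:clean, B:clean)

(B; A:clean, B:clean)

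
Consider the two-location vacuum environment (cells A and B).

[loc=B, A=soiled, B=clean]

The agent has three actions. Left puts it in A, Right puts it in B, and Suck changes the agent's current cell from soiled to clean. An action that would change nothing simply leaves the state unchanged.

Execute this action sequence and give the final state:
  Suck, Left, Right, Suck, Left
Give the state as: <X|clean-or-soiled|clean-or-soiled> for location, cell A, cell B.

<A|soiled|clean>

step 1/5 (Suck): <B|soiled|clean>
step 2/5 (Left): <A|soiled|clean>
step 3/5 (Right): <B|soiled|clean>
step 4/5 (Suck): <B|soiled|clean>
step 5/5 (Left): <A|soiled|clean>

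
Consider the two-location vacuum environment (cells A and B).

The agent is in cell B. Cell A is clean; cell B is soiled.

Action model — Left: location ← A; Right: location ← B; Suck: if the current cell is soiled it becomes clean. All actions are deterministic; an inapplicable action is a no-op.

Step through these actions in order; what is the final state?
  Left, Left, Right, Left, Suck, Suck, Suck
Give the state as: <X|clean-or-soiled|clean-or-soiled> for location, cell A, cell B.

Left (#1): <A|clean|soiled>
Left (#2): <A|clean|soiled>
Right (#3): <B|clean|soiled>
Left (#4): <A|clean|soiled>
Suck (#5): <A|clean|soiled>
Suck (#6): <A|clean|soiled>
Suck (#7): <A|clean|soiled>

<A|clean|soiled>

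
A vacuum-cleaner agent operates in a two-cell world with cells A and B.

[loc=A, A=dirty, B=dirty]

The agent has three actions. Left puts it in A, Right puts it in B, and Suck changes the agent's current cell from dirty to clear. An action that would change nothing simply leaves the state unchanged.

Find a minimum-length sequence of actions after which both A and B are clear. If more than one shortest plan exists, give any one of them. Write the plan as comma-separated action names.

1. Suck → in A — A clear, B dirty
2. Right → in B — A clear, B dirty
3. Suck → in B — A clear, B clear
min 3: Suck A + move + Suck B

Suck, Right, Suck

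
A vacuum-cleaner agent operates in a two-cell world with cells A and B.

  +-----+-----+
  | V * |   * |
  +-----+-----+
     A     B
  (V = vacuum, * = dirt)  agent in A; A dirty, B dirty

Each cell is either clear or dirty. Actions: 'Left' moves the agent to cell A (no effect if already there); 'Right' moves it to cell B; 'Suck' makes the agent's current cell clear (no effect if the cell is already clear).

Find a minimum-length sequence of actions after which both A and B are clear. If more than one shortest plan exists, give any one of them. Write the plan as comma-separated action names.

1) do Suck; now (A; A:clear, B:dirty)
2) do Right; now (B; A:clear, B:dirty)
3) do Suck; now (B; A:clear, B:clear)
min 3: Suck A + move + Suck B

Suck, Right, Suck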